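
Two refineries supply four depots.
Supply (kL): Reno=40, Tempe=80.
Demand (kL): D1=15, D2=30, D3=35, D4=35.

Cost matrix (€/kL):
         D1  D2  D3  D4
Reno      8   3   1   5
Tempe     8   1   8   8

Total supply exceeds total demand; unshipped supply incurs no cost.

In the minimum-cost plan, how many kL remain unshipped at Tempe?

5

Minimum-cost shipments:
  Reno–D3: 35 × €1 = €35
  Reno–D4: 5 × €5 = €25
  Tempe–D1: 15 × €8 = €120
  Tempe–D2: 30 × €1 = €30
  Tempe–D4: 30 × €8 = €240
Total cost = €450.
Tempe ships 75 of its 80, leaving 5.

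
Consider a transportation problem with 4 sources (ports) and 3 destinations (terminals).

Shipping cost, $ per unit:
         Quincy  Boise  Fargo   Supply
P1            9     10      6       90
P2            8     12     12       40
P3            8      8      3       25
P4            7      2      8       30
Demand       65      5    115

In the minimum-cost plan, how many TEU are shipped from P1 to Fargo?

90

Optimal shipments:
  P1→Fargo: 90 × $6 = $540
  P2→Quincy: 40 × $8 = $320
  P3→Fargo: 25 × $3 = $75
  P4→Quincy: 25 × $7 = $175
  P4→Boise: 5 × $2 = $10
Total cost = $1120.
So P1→Fargo carries 90 TEU.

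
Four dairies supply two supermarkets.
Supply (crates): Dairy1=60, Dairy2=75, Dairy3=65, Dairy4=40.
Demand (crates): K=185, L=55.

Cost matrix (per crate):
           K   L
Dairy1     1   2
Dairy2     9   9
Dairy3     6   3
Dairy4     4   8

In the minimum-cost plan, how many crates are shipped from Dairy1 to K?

60

The minimum-cost plan:
  Dairy1 to K: 60 × 1 = 60
  Dairy2 to K: 75 × 9 = 675
  Dairy3 to K: 10 × 6 = 60
  Dairy3 to L: 55 × 3 = 165
  Dairy4 to K: 40 × 4 = 160
Total cost = 1120.
So Dairy1→K carries 60 crates.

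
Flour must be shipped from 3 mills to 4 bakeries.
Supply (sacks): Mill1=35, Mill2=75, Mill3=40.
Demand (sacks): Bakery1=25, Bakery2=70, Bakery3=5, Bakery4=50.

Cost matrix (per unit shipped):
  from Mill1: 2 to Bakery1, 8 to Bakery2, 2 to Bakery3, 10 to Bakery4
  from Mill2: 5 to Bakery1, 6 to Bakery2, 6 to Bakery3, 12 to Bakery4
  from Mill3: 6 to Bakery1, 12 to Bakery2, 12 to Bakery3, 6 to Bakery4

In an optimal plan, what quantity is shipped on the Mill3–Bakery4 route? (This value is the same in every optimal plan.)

The minimum-cost plan:
  Mill1–Bakery1: 25 sacks
  Mill1–Bakery3: 5 sacks
  Mill1–Bakery4: 5 sacks
  Mill2–Bakery2: 70 sacks
  Mill2–Bakery4: 5 sacks
  Mill3–Bakery4: 40 sacks
Total cost = 830.
So Mill3→Bakery4 carries 40 sacks.

40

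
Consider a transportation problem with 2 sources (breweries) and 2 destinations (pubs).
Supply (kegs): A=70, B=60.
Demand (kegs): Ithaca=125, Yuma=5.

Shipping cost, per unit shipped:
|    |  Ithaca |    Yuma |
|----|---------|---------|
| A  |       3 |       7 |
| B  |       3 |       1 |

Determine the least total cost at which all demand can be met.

380

Optimal allocation:
  A to Ithaca: 70 × 3 = 210
  B to Ithaca: 55 × 3 = 165
  B to Yuma: 5 × 1 = 5
Total = 210 + 165 + 5 = 380.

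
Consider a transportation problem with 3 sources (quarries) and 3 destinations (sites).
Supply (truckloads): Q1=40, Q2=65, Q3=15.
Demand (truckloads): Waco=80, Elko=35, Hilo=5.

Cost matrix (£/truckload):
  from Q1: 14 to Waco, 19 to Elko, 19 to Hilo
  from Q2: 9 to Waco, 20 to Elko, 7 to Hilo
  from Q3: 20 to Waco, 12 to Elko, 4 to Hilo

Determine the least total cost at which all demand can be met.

An optimal shipping plan:
  Q1→Waco: 15 × £14 = £210
  Q1→Elko: 25 × £19 = £475
  Q2→Waco: 65 × £9 = £585
  Q3→Elko: 10 × £12 = £120
  Q3→Hilo: 5 × £4 = £20
Total = 210 + 475 + 585 + 120 + 20 = £1410.

1410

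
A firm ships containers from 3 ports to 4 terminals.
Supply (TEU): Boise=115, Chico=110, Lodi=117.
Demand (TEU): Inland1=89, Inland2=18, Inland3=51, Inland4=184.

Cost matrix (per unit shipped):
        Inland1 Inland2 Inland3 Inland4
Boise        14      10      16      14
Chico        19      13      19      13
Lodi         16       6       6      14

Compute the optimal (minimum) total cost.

4126

An optimal shipping plan:
  Boise→Inland1: 89 × 14 = 1246
  Boise→Inland4: 26 × 14 = 364
  Chico→Inland4: 110 × 13 = 1430
  Lodi→Inland2: 18 × 6 = 108
  Lodi→Inland3: 51 × 6 = 306
  Lodi→Inland4: 48 × 14 = 672
Total = 1246 + 364 + 1430 + 108 + 306 + 672 = 4126.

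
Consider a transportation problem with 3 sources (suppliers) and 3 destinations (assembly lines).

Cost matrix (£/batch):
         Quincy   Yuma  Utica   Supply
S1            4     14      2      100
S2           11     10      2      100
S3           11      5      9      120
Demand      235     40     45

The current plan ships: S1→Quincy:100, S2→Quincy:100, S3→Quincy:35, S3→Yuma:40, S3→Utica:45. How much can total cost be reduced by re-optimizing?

315

Current plan cost = 100·4 + 100·11 + 35·11 + 40·5 + 45·9 = £2490.
Optimal plan:
  S1 to Quincy: 100 × £4 = £400
  S2 to Quincy: 55 × £11 = £605
  S2 to Utica: 45 × £2 = £90
  S3 to Quincy: 80 × £11 = £880
  S3 to Yuma: 40 × £5 = £200
Optimal cost = £2175.
Saving = 2490 − 2175 = £315.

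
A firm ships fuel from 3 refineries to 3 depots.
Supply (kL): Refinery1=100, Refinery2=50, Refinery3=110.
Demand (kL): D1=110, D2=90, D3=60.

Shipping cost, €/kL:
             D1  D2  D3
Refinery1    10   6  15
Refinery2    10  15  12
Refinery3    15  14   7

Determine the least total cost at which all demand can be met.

2310

One minimum-cost allocation:
  Refinery1->D1: 10 kL
  Refinery1->D2: 90 kL
  Refinery2->D1: 50 kL
  Refinery3->D1: 50 kL
  Refinery3->D3: 60 kL
Total cost = €2310.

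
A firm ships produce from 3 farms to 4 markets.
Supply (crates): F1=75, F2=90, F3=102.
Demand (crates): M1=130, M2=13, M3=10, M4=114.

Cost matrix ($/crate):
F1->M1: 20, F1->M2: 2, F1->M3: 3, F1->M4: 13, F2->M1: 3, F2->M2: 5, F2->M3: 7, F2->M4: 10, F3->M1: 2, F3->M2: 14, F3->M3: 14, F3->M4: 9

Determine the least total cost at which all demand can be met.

An optimal shipping plan:
  F1–M2: 13 × $2 = $26
  F1–M3: 10 × $3 = $30
  F1–M4: 52 × $13 = $676
  F2–M1: 28 × $3 = $84
  F2–M4: 62 × $10 = $620
  F3–M1: 102 × $2 = $204
Total = 26 + 30 + 676 + 84 + 620 + 204 = $1640.

1640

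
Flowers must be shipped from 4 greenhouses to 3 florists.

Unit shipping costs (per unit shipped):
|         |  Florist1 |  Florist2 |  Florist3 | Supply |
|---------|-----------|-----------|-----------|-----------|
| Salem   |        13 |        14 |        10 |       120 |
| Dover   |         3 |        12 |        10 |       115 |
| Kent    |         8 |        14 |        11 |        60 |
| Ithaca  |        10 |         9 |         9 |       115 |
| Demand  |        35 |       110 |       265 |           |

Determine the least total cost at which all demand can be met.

3800

Optimal allocation:
  Salem–Florist3: 120 × 10 = 1200
  Dover–Florist1: 35 × 3 = 105
  Dover–Florist3: 80 × 10 = 800
  Kent–Florist3: 60 × 11 = 660
  Ithaca–Florist2: 110 × 9 = 990
  Ithaca–Florist3: 5 × 9 = 45
Total = 1200 + 105 + 800 + 660 + 990 + 45 = 3800.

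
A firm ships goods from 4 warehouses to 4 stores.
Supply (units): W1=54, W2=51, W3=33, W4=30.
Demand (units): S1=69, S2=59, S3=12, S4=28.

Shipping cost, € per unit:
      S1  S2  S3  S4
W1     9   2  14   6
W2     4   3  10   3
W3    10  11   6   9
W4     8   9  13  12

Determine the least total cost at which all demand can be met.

801

Optimal allocation:
  W1→S2: 54 × €2 = €108
  W2→S1: 18 × €4 = €72
  W2→S2: 5 × €3 = €15
  W2→S4: 28 × €3 = €84
  W3→S1: 21 × €10 = €210
  W3→S3: 12 × €6 = €72
  W4→S1: 30 × €8 = €240
Total = 108 + 72 + 15 + 84 + 210 + 72 + 240 = €801.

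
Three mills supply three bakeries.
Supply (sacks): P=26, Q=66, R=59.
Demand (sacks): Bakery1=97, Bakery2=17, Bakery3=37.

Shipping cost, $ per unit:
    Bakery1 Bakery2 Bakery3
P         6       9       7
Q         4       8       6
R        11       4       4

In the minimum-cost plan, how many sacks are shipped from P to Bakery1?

The minimum-cost plan:
  P–Bakery1: 26 sacks
  Q–Bakery1: 66 sacks
  R–Bakery1: 5 sacks
  R–Bakery2: 17 sacks
  R–Bakery3: 37 sacks
Total cost = $691.
So P→Bakery1 carries 26 sacks.

26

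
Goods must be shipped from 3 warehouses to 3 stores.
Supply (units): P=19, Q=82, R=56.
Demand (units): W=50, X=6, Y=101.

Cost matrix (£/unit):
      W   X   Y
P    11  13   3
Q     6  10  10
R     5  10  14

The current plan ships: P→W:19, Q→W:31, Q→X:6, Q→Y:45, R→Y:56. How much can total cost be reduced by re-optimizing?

Current plan cost = 19·11 + 31·6 + 6·10 + 45·10 + 56·14 = £1689.
Optimal plan:
  P->Y: 19 units
  Q->Y: 82 units
  R->W: 50 units
  R->X: 6 units
Optimal cost = £1187.
Saving = 1689 − 1187 = £502.

502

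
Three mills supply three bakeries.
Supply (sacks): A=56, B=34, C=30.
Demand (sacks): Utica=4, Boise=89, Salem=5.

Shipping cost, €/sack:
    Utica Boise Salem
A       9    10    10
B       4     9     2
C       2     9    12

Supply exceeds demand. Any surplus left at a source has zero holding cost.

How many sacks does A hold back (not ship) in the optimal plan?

Minimum-cost shipments:
  A→Boise: 34 sacks
  B→Boise: 29 sacks
  B→Salem: 5 sacks
  C→Utica: 4 sacks
  C→Boise: 26 sacks
Total cost = €853.
A ships 34 of its 56, leaving 22.

22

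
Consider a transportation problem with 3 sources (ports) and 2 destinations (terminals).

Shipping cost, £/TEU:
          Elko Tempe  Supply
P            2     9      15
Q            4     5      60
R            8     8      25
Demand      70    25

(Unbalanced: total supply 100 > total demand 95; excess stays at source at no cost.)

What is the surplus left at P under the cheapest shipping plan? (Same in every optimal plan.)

0

An optimal plan:
  P–Elko: 15 × £2 = £30
  Q–Elko: 55 × £4 = £220
  Q–Tempe: 5 × £5 = £25
  R–Tempe: 20 × £8 = £160
Total cost = £435.
P ships 15 of its 15, leaving 0.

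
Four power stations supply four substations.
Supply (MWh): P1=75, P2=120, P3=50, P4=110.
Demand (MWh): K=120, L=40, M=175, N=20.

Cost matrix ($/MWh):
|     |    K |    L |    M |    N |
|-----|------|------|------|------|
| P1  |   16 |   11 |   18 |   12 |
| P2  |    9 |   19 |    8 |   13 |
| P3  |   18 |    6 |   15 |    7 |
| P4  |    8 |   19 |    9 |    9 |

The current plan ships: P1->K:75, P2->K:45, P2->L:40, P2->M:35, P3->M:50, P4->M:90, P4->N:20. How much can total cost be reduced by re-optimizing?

1020

Current plan cost = 75·16 + 45·9 + 40·19 + 35·8 + 50·15 + 90·9 + 20·9 = $4385.
Optimal plan:
  P1–K: 65 × $16 = $1040
  P1–N: 10 × $12 = $120
  P2–M: 120 × $8 = $960
  P3–L: 40 × $6 = $240
  P3–N: 10 × $7 = $70
  P4–K: 55 × $8 = $440
  P4–M: 55 × $9 = $495
Optimal cost = $3365.
Saving = 4385 − 3365 = $1020.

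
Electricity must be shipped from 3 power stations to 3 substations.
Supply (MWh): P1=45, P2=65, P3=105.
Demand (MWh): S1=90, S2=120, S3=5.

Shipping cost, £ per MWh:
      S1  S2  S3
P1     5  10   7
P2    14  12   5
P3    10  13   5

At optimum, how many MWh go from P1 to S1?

45

Solving gives:
  P1–S1: 45 × £5 = £225
  P2–S2: 65 × £12 = £780
  P3–S1: 45 × £10 = £450
  P3–S2: 55 × £13 = £715
  P3–S3: 5 × £5 = £25
Total cost = £2195.
So P1→S1 carries 45 MWh.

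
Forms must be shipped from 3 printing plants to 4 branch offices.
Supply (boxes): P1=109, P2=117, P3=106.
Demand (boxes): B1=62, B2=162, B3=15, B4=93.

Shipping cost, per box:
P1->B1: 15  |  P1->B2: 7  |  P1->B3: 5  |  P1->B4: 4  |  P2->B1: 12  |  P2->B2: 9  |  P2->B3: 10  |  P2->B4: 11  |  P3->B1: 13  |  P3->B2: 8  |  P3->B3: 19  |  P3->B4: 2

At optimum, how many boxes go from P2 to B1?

Optimal shipments:
  P1→B2: 94 × 7 = 658
  P1→B3: 15 × 5 = 75
  P2→B1: 62 × 12 = 744
  P2→B2: 55 × 9 = 495
  P3→B2: 13 × 8 = 104
  P3→B4: 93 × 2 = 186
Total cost = 2262.
So P2→B1 carries 62 boxes.

62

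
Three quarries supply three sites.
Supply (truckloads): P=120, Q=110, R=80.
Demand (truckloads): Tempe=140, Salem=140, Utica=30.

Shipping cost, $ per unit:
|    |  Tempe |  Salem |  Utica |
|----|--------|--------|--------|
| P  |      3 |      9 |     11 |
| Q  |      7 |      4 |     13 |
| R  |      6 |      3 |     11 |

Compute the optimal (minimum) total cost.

1340

A cheapest plan:
  P–Tempe: 120 × $3 = $360
  Q–Tempe: 20 × $7 = $140
  Q–Salem: 90 × $4 = $360
  R–Salem: 50 × $3 = $150
  R–Utica: 30 × $11 = $330
Total = 360 + 140 + 360 + 150 + 330 = $1340.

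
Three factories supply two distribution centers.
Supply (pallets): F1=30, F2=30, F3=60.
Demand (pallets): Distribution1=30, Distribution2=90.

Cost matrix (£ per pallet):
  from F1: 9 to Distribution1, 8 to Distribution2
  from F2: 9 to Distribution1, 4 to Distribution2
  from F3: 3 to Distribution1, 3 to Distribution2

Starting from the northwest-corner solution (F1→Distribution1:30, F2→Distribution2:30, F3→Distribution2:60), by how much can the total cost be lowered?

30

Current plan cost = 30·9 + 30·4 + 60·3 = £570.
Optimal plan:
  F1–Distribution2: 30 × £8 = £240
  F2–Distribution2: 30 × £4 = £120
  F3–Distribution1: 30 × £3 = £90
  F3–Distribution2: 30 × £3 = £90
Optimal cost = £540.
Saving = 570 − 540 = £30.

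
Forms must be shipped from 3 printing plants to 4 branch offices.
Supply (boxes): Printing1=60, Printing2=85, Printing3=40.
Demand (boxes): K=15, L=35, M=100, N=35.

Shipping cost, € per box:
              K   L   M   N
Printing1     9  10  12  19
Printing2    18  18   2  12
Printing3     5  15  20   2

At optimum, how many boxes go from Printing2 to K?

0

The minimum-cost plan:
  Printing1–K: 10 × €9 = €90
  Printing1–L: 35 × €10 = €350
  Printing1–M: 15 × €12 = €180
  Printing2–M: 85 × €2 = €170
  Printing3–K: 5 × €5 = €25
  Printing3–N: 35 × €2 = €70
Total cost = €885.
The route Printing2→K is not used.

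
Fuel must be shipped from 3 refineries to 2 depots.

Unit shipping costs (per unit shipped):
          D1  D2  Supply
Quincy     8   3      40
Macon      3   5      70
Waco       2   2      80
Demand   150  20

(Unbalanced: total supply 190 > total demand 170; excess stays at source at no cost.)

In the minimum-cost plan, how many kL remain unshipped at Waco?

An optimal plan:
  Quincy–D2: 20 × 3 = 60
  Macon–D1: 70 × 3 = 210
  Waco–D1: 80 × 2 = 160
Total cost = 430.
Waco ships 80 of its 80, leaving 0.

0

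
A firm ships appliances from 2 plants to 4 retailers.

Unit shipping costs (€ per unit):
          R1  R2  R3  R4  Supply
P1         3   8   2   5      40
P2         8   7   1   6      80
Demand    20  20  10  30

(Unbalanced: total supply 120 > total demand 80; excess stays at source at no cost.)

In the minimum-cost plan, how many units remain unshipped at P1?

Minimum-cost shipments:
  P1→R1: 20 units
  P1→R4: 20 units
  P2→R2: 20 units
  P2→R3: 10 units
  P2→R4: 10 units
Total cost = €370.
P1 ships 40 of its 40, leaving 0.

0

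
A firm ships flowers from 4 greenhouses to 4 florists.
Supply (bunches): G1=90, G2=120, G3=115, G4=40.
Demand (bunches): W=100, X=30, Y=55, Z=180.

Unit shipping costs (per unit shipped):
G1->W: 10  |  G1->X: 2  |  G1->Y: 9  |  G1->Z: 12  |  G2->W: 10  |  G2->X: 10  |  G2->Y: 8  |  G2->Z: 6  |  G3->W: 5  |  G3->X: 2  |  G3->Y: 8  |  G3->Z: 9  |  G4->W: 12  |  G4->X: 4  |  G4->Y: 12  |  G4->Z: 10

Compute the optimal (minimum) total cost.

2370

One minimum-cost allocation:
  G1→X: 30 × 2 = 60
  G1→Y: 55 × 9 = 495
  G1→Z: 5 × 12 = 60
  G2→Z: 120 × 6 = 720
  G3→W: 100 × 5 = 500
  G3→Z: 15 × 9 = 135
  G4→Z: 40 × 10 = 400
Total = 60 + 495 + 60 + 720 + 500 + 135 + 400 = 2370.
(Supply check: G1 ships 90; G2 ships 120; G3 ships 115; G4 ships 40.)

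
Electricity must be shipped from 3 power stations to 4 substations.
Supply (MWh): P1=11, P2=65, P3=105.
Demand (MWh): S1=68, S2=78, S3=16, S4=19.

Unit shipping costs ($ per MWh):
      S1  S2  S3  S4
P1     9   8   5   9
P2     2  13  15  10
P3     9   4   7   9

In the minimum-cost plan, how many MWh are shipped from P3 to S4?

19

Solving gives:
  P1→S3: 11 MWh
  P2→S1: 65 MWh
  P3→S1: 3 MWh
  P3→S2: 78 MWh
  P3→S3: 5 MWh
  P3→S4: 19 MWh
Total cost = $730.
So P3→S4 carries 19 MWh.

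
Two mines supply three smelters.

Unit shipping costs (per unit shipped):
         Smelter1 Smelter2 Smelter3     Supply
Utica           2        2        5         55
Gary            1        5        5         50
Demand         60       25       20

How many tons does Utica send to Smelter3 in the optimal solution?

20

Optimal shipments:
  Utica->Smelter1: 10 × 2 = 20
  Utica->Smelter2: 25 × 2 = 50
  Utica->Smelter3: 20 × 5 = 100
  Gary->Smelter1: 50 × 1 = 50
Total cost = 220.
So Utica→Smelter3 carries 20 tons.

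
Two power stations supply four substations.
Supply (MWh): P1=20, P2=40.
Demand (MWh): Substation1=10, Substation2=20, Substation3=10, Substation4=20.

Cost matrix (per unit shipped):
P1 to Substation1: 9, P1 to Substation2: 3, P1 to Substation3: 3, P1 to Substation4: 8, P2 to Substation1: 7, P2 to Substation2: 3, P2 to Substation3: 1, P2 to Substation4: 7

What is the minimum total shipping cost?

280

One minimum-cost allocation:
  P1->Substation2: 20 × 3 = 60
  P2->Substation1: 10 × 7 = 70
  P2->Substation3: 10 × 1 = 10
  P2->Substation4: 20 × 7 = 140
Total = 60 + 70 + 10 + 140 = 280.
(Supply check: P1 ships 20; P2 ships 40.)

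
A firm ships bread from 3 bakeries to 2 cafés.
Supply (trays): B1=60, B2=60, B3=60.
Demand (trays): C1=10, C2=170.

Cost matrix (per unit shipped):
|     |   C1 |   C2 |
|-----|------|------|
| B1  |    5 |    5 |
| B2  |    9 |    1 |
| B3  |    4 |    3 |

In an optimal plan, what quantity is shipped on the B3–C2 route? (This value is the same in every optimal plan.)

The minimum-cost plan:
  B1–C1: 10 × 5 = 50
  B1–C2: 50 × 5 = 250
  B2–C2: 60 × 1 = 60
  B3–C2: 60 × 3 = 180
Total cost = 540.
So B3→C2 carries 60 trays.

60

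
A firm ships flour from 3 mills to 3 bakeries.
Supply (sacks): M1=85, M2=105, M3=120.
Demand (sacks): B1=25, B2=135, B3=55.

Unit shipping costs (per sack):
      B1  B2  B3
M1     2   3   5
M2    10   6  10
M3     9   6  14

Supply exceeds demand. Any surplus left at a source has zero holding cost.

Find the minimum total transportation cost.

A cheapest plan:
  M1–B1: 25 sacks
  M1–B2: 5 sacks
  M1–B3: 55 sacks
  M2–B2: 105 sacks
  M3–B2: 25 sacks
Total cost = 1120.

1120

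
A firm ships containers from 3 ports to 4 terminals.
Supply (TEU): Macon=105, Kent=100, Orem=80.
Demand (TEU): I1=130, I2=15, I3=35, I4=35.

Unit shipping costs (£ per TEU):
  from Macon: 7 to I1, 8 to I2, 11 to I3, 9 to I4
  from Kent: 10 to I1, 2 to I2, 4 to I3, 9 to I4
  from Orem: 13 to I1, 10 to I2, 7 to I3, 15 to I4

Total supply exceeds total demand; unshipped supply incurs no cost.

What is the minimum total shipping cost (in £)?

A cheapest plan:
  Macon->I1: 105 × £7 = £735
  Kent->I1: 25 × £10 = £250
  Kent->I2: 15 × £2 = £30
  Kent->I3: 25 × £4 = £100
  Kent->I4: 35 × £9 = £315
  Orem->I3: 10 × £7 = £70
Total = 735 + 250 + 30 + 100 + 315 + 70 = £1500.

1500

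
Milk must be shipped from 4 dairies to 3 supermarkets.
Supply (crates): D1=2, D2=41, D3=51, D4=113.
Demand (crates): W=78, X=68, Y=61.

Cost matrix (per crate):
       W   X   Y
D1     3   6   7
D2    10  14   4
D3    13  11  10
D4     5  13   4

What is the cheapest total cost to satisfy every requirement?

1402

Optimal allocation:
  D1->X: 2 crates
  D2->Y: 41 crates
  D3->X: 51 crates
  D4->W: 78 crates
  D4->X: 15 crates
  D4->Y: 20 crates
Total cost = 1402.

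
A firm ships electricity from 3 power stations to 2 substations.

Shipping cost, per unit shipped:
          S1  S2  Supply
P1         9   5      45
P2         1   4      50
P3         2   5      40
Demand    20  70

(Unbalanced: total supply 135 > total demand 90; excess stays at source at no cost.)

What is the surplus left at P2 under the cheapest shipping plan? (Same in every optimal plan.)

Minimum-cost shipments:
  P1 to S2: 40 × 5 = 200
  P2 to S1: 20 × 1 = 20
  P2 to S2: 30 × 4 = 120
Total cost = 340.
P2 ships 50 of its 50, leaving 0.

0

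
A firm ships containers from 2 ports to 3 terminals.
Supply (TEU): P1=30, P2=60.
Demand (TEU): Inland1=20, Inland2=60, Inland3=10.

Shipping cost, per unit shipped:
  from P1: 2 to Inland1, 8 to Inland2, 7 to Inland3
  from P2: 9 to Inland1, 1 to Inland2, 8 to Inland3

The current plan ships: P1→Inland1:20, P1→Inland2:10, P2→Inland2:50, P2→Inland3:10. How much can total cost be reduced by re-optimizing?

Current plan cost = 20·2 + 10·8 + 50·1 + 10·8 = 250.
Optimal plan:
  P1–Inland1: 20 TEU
  P1–Inland3: 10 TEU
  P2–Inland2: 60 TEU
Optimal cost = 170.
Saving = 250 − 170 = 80.

80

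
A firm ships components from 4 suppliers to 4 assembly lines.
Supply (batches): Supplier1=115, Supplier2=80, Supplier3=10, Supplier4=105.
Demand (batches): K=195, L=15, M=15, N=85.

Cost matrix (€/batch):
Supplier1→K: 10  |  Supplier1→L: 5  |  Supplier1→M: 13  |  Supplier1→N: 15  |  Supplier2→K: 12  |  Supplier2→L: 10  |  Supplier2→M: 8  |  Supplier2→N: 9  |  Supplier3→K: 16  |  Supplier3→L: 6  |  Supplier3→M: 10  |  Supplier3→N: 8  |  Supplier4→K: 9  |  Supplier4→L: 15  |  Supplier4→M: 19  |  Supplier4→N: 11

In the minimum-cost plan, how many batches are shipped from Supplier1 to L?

15

Optimal shipments:
  Supplier1 to K: 100 × €10 = €1000
  Supplier1 to L: 15 × €5 = €75
  Supplier2 to M: 15 × €8 = €120
  Supplier2 to N: 65 × €9 = €585
  Supplier3 to N: 10 × €8 = €80
  Supplier4 to K: 95 × €9 = €855
  Supplier4 to N: 10 × €11 = €110
Total cost = €2825.
So Supplier1→L carries 15 batches.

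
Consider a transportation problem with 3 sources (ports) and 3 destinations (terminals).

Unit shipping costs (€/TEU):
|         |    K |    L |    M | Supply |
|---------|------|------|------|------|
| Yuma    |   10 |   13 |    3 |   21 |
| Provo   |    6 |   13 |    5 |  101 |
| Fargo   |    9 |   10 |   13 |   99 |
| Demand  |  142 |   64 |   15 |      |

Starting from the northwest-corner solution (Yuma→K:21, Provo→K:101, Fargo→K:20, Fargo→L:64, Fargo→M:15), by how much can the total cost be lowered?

165

Current plan cost = 21·10 + 101·6 + 20·9 + 64·10 + 15·13 = €1831.
Optimal plan:
  Yuma–K: 6 × €10 = €60
  Yuma–M: 15 × €3 = €45
  Provo–K: 101 × €6 = €606
  Fargo–K: 35 × €9 = €315
  Fargo–L: 64 × €10 = €640
Optimal cost = €1666.
Saving = 1831 − 1666 = €165.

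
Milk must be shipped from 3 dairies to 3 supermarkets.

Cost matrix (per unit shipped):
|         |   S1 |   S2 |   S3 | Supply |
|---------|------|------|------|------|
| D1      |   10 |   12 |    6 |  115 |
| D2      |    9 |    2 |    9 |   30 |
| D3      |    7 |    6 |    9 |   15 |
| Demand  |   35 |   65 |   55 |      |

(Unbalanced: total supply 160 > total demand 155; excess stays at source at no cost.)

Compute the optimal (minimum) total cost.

1070

One minimum-cost allocation:
  D1→S1: 35 × 10 = 350
  D1→S2: 20 × 12 = 240
  D1→S3: 55 × 6 = 330
  D2→S2: 30 × 2 = 60
  D3→S2: 15 × 6 = 90
Total = 350 + 240 + 330 + 60 + 90 = 1070.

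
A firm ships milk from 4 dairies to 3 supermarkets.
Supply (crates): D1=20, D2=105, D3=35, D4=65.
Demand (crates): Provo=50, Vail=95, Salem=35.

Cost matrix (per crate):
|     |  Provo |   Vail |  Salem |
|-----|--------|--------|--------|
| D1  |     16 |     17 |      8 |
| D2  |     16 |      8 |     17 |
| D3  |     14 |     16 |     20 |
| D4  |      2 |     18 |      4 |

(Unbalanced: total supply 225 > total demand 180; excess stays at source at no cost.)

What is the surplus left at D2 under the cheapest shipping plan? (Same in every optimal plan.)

An optimal plan:
  D1 to Salem: 20 × 8 = 160
  D2 to Vail: 95 × 8 = 760
  D4 to Provo: 50 × 2 = 100
  D4 to Salem: 15 × 4 = 60
Total cost = 1080.
D2 ships 95 of its 105, leaving 10.

10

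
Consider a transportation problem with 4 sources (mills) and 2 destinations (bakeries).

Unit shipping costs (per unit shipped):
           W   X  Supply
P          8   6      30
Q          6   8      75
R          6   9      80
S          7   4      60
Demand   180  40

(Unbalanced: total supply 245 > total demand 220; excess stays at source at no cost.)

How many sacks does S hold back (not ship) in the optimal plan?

0

Minimum-cost shipments:
  P→W: 5 sacks
  Q→W: 75 sacks
  R→W: 80 sacks
  S→W: 20 sacks
  S→X: 40 sacks
Total cost = 1270.
S ships 60 of its 60, leaving 0.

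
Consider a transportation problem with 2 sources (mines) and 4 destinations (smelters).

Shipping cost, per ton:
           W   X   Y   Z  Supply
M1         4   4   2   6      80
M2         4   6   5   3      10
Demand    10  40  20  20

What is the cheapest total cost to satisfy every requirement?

A cheapest plan:
  M1→W: 10 tons
  M1→X: 40 tons
  M1→Y: 20 tons
  M1→Z: 10 tons
  M2→Z: 10 tons
Total cost = 330.

330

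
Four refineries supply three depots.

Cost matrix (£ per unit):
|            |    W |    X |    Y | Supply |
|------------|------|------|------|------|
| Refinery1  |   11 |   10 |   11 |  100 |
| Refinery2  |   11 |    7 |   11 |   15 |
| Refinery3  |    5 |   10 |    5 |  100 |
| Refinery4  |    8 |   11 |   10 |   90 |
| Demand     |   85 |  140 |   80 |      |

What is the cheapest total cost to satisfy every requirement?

A cheapest plan:
  Refinery1->X: 100 × £10 = £1000
  Refinery2->X: 15 × £7 = £105
  Refinery3->W: 20 × £5 = £100
  Refinery3->Y: 80 × £5 = £400
  Refinery4->W: 65 × £8 = £520
  Refinery4->X: 25 × £11 = £275
Total = 1000 + 105 + 100 + 400 + 520 + 275 = £2400.
(Supply check: Refinery1 ships 100; Refinery2 ships 15; Refinery3 ships 100; Refinery4 ships 90.)

2400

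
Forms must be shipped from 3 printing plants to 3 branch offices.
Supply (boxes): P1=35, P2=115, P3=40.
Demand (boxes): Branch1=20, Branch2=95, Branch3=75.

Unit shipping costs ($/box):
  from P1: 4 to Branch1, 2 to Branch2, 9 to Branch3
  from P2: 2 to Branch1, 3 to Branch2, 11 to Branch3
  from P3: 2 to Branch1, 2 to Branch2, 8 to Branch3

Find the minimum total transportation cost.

An optimal shipping plan:
  P1 to Branch3: 35 boxes
  P2 to Branch1: 20 boxes
  P2 to Branch2: 95 boxes
  P3 to Branch3: 40 boxes
Total cost = $960.
(Supply check: P1 ships 35; P2 ships 115; P3 ships 40.)

960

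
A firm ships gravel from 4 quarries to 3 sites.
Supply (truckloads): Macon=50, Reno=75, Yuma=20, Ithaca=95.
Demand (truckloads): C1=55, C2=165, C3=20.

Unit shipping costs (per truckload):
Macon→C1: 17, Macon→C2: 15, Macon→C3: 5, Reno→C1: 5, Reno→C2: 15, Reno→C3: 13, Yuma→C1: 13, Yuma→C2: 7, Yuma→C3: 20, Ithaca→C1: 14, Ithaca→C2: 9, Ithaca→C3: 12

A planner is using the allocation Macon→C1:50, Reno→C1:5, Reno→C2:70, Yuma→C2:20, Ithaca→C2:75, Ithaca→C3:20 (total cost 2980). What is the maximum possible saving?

860

Current plan cost = 50·17 + 5·5 + 70·15 + 20·7 + 75·9 + 20·12 = 2980.
Optimal plan:
  Macon→C2: 30 × 15 = 450
  Macon→C3: 20 × 5 = 100
  Reno→C1: 55 × 5 = 275
  Reno→C2: 20 × 15 = 300
  Yuma→C2: 20 × 7 = 140
  Ithaca→C2: 95 × 9 = 855
Optimal cost = 2120.
Saving = 2980 − 2120 = 860.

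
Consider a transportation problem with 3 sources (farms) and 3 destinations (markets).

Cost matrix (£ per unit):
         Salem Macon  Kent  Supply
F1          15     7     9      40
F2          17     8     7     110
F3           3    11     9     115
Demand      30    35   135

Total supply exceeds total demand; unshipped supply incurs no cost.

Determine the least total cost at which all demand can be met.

Optimal allocation:
  F1->Macon: 35 × £7 = £245
  F2->Kent: 110 × £7 = £770
  F3->Salem: 30 × £3 = £90
  F3->Kent: 25 × £9 = £225
Total = 245 + 770 + 90 + 225 = £1330.

1330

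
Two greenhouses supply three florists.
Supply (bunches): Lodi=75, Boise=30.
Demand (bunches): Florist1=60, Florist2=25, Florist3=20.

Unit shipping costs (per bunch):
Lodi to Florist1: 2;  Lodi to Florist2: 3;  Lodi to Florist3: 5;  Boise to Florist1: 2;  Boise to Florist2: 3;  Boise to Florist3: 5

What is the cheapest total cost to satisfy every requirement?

A cheapest plan:
  Lodi->Florist1: 30 bunches
  Lodi->Florist2: 25 bunches
  Lodi->Florist3: 20 bunches
  Boise->Florist1: 30 bunches
Total cost = 295.

295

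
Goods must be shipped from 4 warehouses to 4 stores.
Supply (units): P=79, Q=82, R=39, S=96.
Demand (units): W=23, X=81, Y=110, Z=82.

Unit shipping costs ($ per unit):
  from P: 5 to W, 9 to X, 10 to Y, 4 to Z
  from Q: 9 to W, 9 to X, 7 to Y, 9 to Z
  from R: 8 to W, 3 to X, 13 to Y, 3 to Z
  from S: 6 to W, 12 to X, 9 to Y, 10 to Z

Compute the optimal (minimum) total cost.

An optimal shipping plan:
  P to Z: 79 × $4 = $316
  Q to X: 42 × $9 = $378
  Q to Y: 40 × $7 = $280
  R to X: 39 × $3 = $117
  S to W: 23 × $6 = $138
  S to Y: 70 × $9 = $630
  S to Z: 3 × $10 = $30
Total = 316 + 378 + 280 + 117 + 138 + 630 + 30 = $1889.
(Supply check: P ships 79; Q ships 82; R ships 39; S ships 96.)

1889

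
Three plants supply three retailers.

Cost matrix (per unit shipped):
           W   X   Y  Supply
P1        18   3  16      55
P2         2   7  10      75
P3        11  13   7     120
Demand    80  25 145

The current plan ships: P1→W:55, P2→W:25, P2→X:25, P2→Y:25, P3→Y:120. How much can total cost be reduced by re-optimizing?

750

Current plan cost = 55·18 + 25·2 + 25·7 + 25·10 + 120·7 = 2305.
Optimal plan:
  P1 to W: 5 × 18 = 90
  P1 to X: 25 × 3 = 75
  P1 to Y: 25 × 16 = 400
  P2 to W: 75 × 2 = 150
  P3 to Y: 120 × 7 = 840
Optimal cost = 1555.
Saving = 2305 − 1555 = 750.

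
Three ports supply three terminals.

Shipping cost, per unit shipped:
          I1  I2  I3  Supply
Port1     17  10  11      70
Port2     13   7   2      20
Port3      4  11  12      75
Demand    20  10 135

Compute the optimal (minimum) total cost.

One minimum-cost allocation:
  Port1→I3: 70 × 11 = 770
  Port2→I3: 20 × 2 = 40
  Port3→I1: 20 × 4 = 80
  Port3→I2: 10 × 11 = 110
  Port3→I3: 45 × 12 = 540
Total = 770 + 40 + 80 + 110 + 540 = 1540.
(Supply check: Port1 ships 70; Port2 ships 20; Port3 ships 75.)

1540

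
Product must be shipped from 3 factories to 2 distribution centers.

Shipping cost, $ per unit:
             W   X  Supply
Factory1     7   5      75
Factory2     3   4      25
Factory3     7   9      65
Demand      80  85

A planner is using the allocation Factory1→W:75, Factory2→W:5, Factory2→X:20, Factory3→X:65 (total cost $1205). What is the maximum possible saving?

290

Current plan cost = 75·7 + 5·3 + 20·4 + 65·9 = $1205.
Optimal plan:
  Factory1 to X: 75 × $5 = $375
  Factory2 to W: 15 × $3 = $45
  Factory2 to X: 10 × $4 = $40
  Factory3 to W: 65 × $7 = $455
Optimal cost = $915.
Saving = 1205 − 915 = $290.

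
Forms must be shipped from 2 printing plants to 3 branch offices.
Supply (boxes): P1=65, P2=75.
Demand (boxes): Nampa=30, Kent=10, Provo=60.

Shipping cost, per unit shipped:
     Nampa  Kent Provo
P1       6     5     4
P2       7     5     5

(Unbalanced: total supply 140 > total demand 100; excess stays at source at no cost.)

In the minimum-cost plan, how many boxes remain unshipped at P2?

40

Minimum-cost shipments:
  P1 to Nampa: 30 boxes
  P1 to Provo: 35 boxes
  P2 to Kent: 10 boxes
  P2 to Provo: 25 boxes
Total cost = 495.
P2 ships 35 of its 75, leaving 40.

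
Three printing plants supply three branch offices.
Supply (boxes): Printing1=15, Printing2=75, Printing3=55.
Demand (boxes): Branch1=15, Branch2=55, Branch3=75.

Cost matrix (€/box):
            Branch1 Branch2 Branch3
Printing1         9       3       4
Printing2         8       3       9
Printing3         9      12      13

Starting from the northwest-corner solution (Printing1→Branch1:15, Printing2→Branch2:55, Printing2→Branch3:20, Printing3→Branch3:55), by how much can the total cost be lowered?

135

Current plan cost = 15·9 + 55·3 + 20·9 + 55·13 = €1195.
Optimal plan:
  Printing1→Branch3: 15 × €4 = €60
  Printing2→Branch2: 55 × €3 = €165
  Printing2→Branch3: 20 × €9 = €180
  Printing3→Branch1: 15 × €9 = €135
  Printing3→Branch3: 40 × €13 = €520
Optimal cost = €1060.
Saving = 1195 − 1060 = €135.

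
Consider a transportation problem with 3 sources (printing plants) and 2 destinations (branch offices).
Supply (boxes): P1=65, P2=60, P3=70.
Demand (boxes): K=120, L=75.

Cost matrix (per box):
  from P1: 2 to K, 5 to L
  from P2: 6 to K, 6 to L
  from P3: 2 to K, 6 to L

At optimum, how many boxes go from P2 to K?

Optimal shipments:
  P1->K: 50 × 2 = 100
  P1->L: 15 × 5 = 75
  P2->L: 60 × 6 = 360
  P3->K: 70 × 2 = 140
Total cost = 675.
The route P2→K is not used.

0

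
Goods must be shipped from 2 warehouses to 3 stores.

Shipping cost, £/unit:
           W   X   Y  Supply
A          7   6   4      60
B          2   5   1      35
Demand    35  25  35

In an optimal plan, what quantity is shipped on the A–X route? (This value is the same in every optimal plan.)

Optimal shipments:
  A to X: 25 units
  A to Y: 35 units
  B to W: 35 units
Total cost = £360.
So A→X carries 25 units.

25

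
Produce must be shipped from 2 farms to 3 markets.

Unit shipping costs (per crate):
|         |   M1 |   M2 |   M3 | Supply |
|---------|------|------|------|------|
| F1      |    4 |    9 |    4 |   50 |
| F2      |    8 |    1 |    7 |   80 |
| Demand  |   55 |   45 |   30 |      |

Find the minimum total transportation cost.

495

One minimum-cost allocation:
  F1–M1: 50 × 4 = 200
  F2–M1: 5 × 8 = 40
  F2–M2: 45 × 1 = 45
  F2–M3: 30 × 7 = 210
Total = 200 + 40 + 45 + 210 = 495.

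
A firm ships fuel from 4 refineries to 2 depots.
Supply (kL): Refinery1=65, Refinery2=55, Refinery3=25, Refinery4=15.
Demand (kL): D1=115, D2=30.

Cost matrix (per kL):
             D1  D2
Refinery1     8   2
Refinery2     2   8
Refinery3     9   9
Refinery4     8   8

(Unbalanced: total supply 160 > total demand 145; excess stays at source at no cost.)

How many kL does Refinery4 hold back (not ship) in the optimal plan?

0

Minimum-cost shipments:
  Refinery1->D1: 35 × 8 = 280
  Refinery1->D2: 30 × 2 = 60
  Refinery2->D1: 55 × 2 = 110
  Refinery3->D1: 10 × 9 = 90
  Refinery4->D1: 15 × 8 = 120
Total cost = 660.
Refinery4 ships 15 of its 15, leaving 0.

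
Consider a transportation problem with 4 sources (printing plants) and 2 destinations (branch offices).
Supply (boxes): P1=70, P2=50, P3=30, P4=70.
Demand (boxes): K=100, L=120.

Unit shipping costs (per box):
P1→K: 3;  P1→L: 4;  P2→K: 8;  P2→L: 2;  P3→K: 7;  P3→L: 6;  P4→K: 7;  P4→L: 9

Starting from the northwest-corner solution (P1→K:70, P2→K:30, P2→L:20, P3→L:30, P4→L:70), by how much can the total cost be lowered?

280

Current plan cost = 70·3 + 30·8 + 20·2 + 30·6 + 70·9 = 1300.
Optimal plan:
  P1–K: 30 × 3 = 90
  P1–L: 40 × 4 = 160
  P2–L: 50 × 2 = 100
  P3–L: 30 × 6 = 180
  P4–K: 70 × 7 = 490
Optimal cost = 1020.
Saving = 1300 − 1020 = 280.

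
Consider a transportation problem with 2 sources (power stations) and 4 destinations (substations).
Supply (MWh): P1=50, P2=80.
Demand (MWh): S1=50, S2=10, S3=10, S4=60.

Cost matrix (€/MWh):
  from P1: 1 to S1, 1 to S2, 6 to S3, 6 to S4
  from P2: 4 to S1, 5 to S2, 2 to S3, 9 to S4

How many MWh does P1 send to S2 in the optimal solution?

10

Optimal shipments:
  P1–S2: 10 × €1 = €10
  P1–S4: 40 × €6 = €240
  P2–S1: 50 × €4 = €200
  P2–S3: 10 × €2 = €20
  P2–S4: 20 × €9 = €180
Total cost = €650.
So P1→S2 carries 10 MWh.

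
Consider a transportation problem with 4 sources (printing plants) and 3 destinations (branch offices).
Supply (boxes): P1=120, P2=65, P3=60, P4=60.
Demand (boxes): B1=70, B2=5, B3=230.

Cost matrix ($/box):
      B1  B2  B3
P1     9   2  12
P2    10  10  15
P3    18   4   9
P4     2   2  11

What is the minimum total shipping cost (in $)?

2975

Optimal allocation:
  P1→B2: 5 × $2 = $10
  P1→B3: 115 × $12 = $1380
  P2→B1: 10 × $10 = $100
  P2→B3: 55 × $15 = $825
  P3→B3: 60 × $9 = $540
  P4→B1: 60 × $2 = $120
Total = 10 + 1380 + 100 + 825 + 540 + 120 = $2975.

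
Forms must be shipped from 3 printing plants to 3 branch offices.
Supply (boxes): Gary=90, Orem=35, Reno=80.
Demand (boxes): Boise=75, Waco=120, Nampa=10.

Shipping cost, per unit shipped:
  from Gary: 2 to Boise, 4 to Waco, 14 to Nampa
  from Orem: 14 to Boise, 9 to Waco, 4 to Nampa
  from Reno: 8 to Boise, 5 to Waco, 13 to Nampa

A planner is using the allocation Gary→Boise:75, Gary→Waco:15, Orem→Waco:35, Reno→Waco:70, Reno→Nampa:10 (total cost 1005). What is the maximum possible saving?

130

Current plan cost = 75·2 + 15·4 + 35·9 + 70·5 + 10·13 = 1005.
Optimal plan:
  Gary→Boise: 75 × 2 = 150
  Gary→Waco: 15 × 4 = 60
  Orem→Waco: 25 × 9 = 225
  Orem→Nampa: 10 × 4 = 40
  Reno→Waco: 80 × 5 = 400
Optimal cost = 875.
Saving = 1005 − 875 = 130.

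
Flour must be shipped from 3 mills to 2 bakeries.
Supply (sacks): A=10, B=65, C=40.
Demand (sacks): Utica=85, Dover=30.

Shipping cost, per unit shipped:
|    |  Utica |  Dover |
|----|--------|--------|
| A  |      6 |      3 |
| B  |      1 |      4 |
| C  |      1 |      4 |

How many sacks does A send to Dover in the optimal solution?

10

Solving gives:
  A to Dover: 10 × 3 = 30
  B to Utica: 45 × 1 = 45
  B to Dover: 20 × 4 = 80
  C to Utica: 40 × 1 = 40
Total cost = 195.
So A→Dover carries 10 sacks.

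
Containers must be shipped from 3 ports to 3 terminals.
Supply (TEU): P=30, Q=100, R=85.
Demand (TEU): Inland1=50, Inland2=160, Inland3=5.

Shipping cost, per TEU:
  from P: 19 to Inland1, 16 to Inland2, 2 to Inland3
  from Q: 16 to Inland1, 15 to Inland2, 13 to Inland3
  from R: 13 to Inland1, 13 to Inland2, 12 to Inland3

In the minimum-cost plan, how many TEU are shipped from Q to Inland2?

Optimal shipments:
  P to Inland2: 25 × 16 = 400
  P to Inland3: 5 × 2 = 10
  Q to Inland2: 100 × 15 = 1500
  R to Inland1: 50 × 13 = 650
  R to Inland2: 35 × 13 = 455
Total cost = 3015.
So Q→Inland2 carries 100 TEU.

100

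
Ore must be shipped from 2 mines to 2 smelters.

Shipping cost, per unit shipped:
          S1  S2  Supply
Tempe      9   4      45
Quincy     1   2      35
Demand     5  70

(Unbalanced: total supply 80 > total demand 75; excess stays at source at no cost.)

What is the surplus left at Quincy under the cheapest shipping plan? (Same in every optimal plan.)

Minimum-cost shipments:
  Tempe–S2: 40 tons
  Quincy–S1: 5 tons
  Quincy–S2: 30 tons
Total cost = 225.
Quincy ships 35 of its 35, leaving 0.

0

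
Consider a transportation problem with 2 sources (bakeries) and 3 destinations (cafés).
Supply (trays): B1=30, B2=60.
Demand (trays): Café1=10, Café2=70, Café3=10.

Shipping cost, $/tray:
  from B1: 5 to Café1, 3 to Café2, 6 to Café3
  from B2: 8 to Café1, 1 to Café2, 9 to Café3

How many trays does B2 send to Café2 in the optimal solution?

Solving gives:
  B1->Café1: 10 × $5 = $50
  B1->Café2: 10 × $3 = $30
  B1->Café3: 10 × $6 = $60
  B2->Café2: 60 × $1 = $60
Total cost = $200.
So B2→Café2 carries 60 trays.

60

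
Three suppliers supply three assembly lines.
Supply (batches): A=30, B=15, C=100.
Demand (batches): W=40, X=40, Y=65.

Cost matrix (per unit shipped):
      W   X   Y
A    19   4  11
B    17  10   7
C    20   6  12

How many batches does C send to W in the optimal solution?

40

The minimum-cost plan:
  A→X: 30 × 4 = 120
  B→Y: 15 × 7 = 105
  C→W: 40 × 20 = 800
  C→X: 10 × 6 = 60
  C→Y: 50 × 12 = 600
Total cost = 1685.
So C→W carries 40 batches.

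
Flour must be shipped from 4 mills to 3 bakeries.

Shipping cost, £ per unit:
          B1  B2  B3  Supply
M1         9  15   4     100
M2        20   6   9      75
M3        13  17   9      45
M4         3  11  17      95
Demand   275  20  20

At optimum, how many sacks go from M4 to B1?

Solving gives:
  M1 to B1: 100 × £9 = £900
  M2 to B1: 35 × £20 = £700
  M2 to B2: 20 × £6 = £120
  M2 to B3: 20 × £9 = £180
  M3 to B1: 45 × £13 = £585
  M4 to B1: 95 × £3 = £285
Total cost = £2770.
So M4→B1 carries 95 sacks.

95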